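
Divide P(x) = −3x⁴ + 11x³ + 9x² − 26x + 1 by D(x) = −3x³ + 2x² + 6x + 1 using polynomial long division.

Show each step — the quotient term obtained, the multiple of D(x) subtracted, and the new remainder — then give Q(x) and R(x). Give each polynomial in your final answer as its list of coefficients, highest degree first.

Q = [1, -3]; R = [9, -9, 4]

Step 1: lead(−3x⁴ + 11x³ + 9x² − 26x + 1) ÷ lead(D) = −3x⁴ ÷ −3x³ = x. Subtract (x)·D = −3x⁴ + 2x³ + 6x² + x. Remainder: 9x³ + 3x² − 27x + 1.
Step 2: lead(9x³ + 3x² − 27x + 1) ÷ lead(D) = 9x³ ÷ −3x³ = −3. Subtract (−3)·D = 9x³ − 6x² − 18x − 3. Remainder: 9x² − 9x + 4.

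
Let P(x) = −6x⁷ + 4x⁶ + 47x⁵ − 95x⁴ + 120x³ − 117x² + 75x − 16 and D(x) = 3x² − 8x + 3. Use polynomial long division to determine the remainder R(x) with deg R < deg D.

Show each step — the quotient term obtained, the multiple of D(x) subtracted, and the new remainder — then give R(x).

Step 1: lead(−6x⁷ + 4x⁶ + 47x⁵ − 95x⁴ + 120x³ − 117x² + 75x − 16) ÷ lead(D) = −6x⁷ ÷ 3x² = −2x⁵. Subtract (−2x⁵)·D = −6x⁷ + 16x⁶ − 6x⁵. Remainder: −12x⁶ + 53x⁵ − 95x⁴ + 120x³ − 117x² + 75x − 16.
Step 2: lead(−12x⁶ + 53x⁵ − 95x⁴ + 120x³ − 117x² + 75x − 16) ÷ lead(D) = −12x⁶ ÷ 3x² = −4x⁴. Subtract (−4x⁴)·D = −12x⁶ + 32x⁵ − 12x⁴. Remainder: 21x⁵ − 83x⁴ + 120x³ − 117x² + 75x − 16.
Step 3: lead(21x⁵ − 83x⁴ + 120x³ − 117x² + 75x − 16) ÷ lead(D) = 21x⁵ ÷ 3x² = 7x³. Subtract (7x³)·D = 21x⁵ − 56x⁴ + 21x³. Remainder: −27x⁴ + 99x³ − 117x² + 75x − 16.
Step 4: lead(−27x⁴ + 99x³ − 117x² + 75x − 16) ÷ lead(D) = −27x⁴ ÷ 3x² = −9x². Subtract (−9x²)·D = −27x⁴ + 72x³ − 27x². Remainder: 27x³ − 90x² + 75x − 16.
Step 5: lead(27x³ − 90x² + 75x − 16) ÷ lead(D) = 27x³ ÷ 3x² = 9x. Subtract (9x)·D = 27x³ − 72x² + 27x. Remainder: −18x² + 48x − 16.
Step 6: lead(−18x² + 48x − 16) ÷ lead(D) = −18x² ÷ 3x² = −6. Subtract (−6)·D = −18x² + 48x − 18. Remainder: 2.

R(x) = 2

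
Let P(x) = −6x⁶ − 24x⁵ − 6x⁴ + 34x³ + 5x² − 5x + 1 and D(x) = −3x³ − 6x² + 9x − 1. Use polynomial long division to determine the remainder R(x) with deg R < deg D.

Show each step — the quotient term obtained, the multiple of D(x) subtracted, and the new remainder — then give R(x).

R(x) = 9x² − 5x + 1

Step 1: lead(−6x⁶ − 24x⁵ − 6x⁴ + 34x³ + 5x² − 5x + 1) ÷ lead(D) = −6x⁶ ÷ −3x³ = 2x³. Subtract (2x³)·D = −6x⁶ − 12x⁵ + 18x⁴ − 2x³. Remainder: −12x⁵ − 24x⁴ + 36x³ + 5x² − 5x + 1.
Step 2: lead(−12x⁵ − 24x⁴ + 36x³ + 5x² − 5x + 1) ÷ lead(D) = −12x⁵ ÷ −3x³ = 4x². Subtract (4x²)·D = −12x⁵ − 24x⁴ + 36x³ − 4x². Remainder: 9x² − 5x + 1.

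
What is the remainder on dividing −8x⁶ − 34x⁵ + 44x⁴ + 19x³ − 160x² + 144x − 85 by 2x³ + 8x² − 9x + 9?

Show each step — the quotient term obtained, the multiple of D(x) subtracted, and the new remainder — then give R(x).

Step 1: lead(−8x⁶ − 34x⁵ + 44x⁴ + 19x³ − 160x² + 144x − 85) ÷ lead(D) = −8x⁶ ÷ 2x³ = −4x³. Subtract (−4x³)·D = −8x⁶ − 32x⁵ + 36x⁴ − 36x³. Remainder: −2x⁵ + 8x⁴ + 55x³ − 160x² + 144x − 85.
Step 2: lead(−2x⁵ + 8x⁴ + 55x³ − 160x² + 144x − 85) ÷ lead(D) = −2x⁵ ÷ 2x³ = −x². Subtract (−x²)·D = −2x⁵ − 8x⁴ + 9x³ − 9x². Remainder: 16x⁴ + 46x³ − 151x² + 144x − 85.
Step 3: lead(16x⁴ + 46x³ − 151x² + 144x − 85) ÷ lead(D) = 16x⁴ ÷ 2x³ = 8x. Subtract (8x)·D = 16x⁴ + 64x³ − 72x² + 72x. Remainder: −18x³ − 79x² + 72x − 85.
Step 4: lead(−18x³ − 79x² + 72x − 85) ÷ lead(D) = −18x³ ÷ 2x³ = −9. Subtract (−9)·D = −18x³ − 72x² + 81x − 81. Remainder: −7x² − 9x − 4.

R(x) = −7x² − 9x − 4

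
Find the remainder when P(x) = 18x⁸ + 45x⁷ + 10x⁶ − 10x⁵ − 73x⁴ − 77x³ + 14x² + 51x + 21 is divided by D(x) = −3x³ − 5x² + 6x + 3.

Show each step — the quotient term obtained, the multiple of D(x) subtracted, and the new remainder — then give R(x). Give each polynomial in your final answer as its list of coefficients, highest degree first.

Step 1: lead(18x⁸ + 45x⁷ + 10x⁶ − 10x⁵ − 73x⁴ − 77x³ + 14x² + 51x + 21) ÷ lead(D) = 18x⁸ ÷ −3x³ = −6x⁵. Subtract (−6x⁵)·D = 18x⁸ + 30x⁷ − 36x⁶ − 18x⁵. Remainder: 15x⁷ + 46x⁶ + 8x⁵ − 73x⁴ − 77x³ + 14x² + 51x + 21.
Step 2: lead(15x⁷ + 46x⁶ + 8x⁵ − 73x⁴ − 77x³ + 14x² + 51x + 21) ÷ lead(D) = 15x⁷ ÷ −3x³ = −5x⁴. Subtract (−5x⁴)·D = 15x⁷ + 25x⁶ − 30x⁵ − 15x⁴. Remainder: 21x⁶ + 38x⁵ − 58x⁴ − 77x³ + 14x² + 51x + 21.
Step 3: lead(21x⁶ + 38x⁵ − 58x⁴ − 77x³ + 14x² + 51x + 21) ÷ lead(D) = 21x⁶ ÷ −3x³ = −7x³. Subtract (−7x³)·D = 21x⁶ + 35x⁵ − 42x⁴ − 21x³. Remainder: 3x⁵ − 16x⁴ − 56x³ + 14x² + 51x + 21.
Step 4: lead(3x⁵ − 16x⁴ − 56x³ + 14x² + 51x + 21) ÷ lead(D) = 3x⁵ ÷ −3x³ = −x². Subtract (−x²)·D = 3x⁵ + 5x⁴ − 6x³ − 3x². Remainder: −21x⁴ − 50x³ + 17x² + 51x + 21.
Step 5: lead(−21x⁴ − 50x³ + 17x² + 51x + 21) ÷ lead(D) = −21x⁴ ÷ −3x³ = 7x. Subtract (7x)·D = −21x⁴ − 35x³ + 42x² + 21x. Remainder: −15x³ − 25x² + 30x + 21.
Step 6: lead(−15x³ − 25x² + 30x + 21) ÷ lead(D) = −15x³ ÷ −3x³ = 5. Subtract (5)·D = −15x³ − 25x² + 30x + 15. Remainder: 6.

R = [6]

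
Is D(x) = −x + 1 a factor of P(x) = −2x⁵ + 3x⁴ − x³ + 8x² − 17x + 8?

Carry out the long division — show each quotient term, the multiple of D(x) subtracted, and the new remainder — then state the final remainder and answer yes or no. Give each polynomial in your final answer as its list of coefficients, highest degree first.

R = [-1], so D(x) is not a factor of P(x). no

Step 1: lead(−2x⁵ + 3x⁴ − x³ + 8x² − 17x + 8) ÷ lead(D) = −2x⁵ ÷ −x = 2x⁴. Subtract (2x⁴)·D = −2x⁵ + 2x⁴. Remainder: x⁴ − x³ + 8x² − 17x + 8.
Step 2: lead(x⁴ − x³ + 8x² − 17x + 8) ÷ lead(D) = x⁴ ÷ −x = −x³. Subtract (−x³)·D = x⁴ − x³. Remainder: 8x² − 17x + 8.
Step 3: lead(8x² − 17x + 8) ÷ lead(D) = 8x² ÷ −x = −8x. Subtract (−8x)·D = 8x² − 8x. Remainder: −9x + 8.
Step 4: lead(−9x + 8) ÷ lead(D) = −9x ÷ −x = 9. Subtract (9)·D = −9x + 9. Remainder: −1.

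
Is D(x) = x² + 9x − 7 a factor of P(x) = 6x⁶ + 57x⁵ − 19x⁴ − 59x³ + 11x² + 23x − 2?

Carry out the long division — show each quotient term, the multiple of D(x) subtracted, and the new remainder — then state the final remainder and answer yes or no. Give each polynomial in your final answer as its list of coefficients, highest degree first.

R = [5], so D(x) is not a factor of P(x). no

Step 1: lead(6x⁶ + 57x⁵ − 19x⁴ − 59x³ + 11x² + 23x − 2) ÷ lead(D) = 6x⁶ ÷ x² = 6x⁴. Subtract (6x⁴)·D = 6x⁶ + 54x⁵ − 42x⁴. Remainder: 3x⁵ + 23x⁴ − 59x³ + 11x² + 23x − 2.
Step 2: lead(3x⁵ + 23x⁴ − 59x³ + 11x² + 23x − 2) ÷ lead(D) = 3x⁵ ÷ x² = 3x³. Subtract (3x³)·D = 3x⁵ + 27x⁴ − 21x³. Remainder: −4x⁴ − 38x³ + 11x² + 23x − 2.
Step 3: lead(−4x⁴ − 38x³ + 11x² + 23x − 2) ÷ lead(D) = −4x⁴ ÷ x² = −4x². Subtract (−4x²)·D = −4x⁴ − 36x³ + 28x². Remainder: −2x³ − 17x² + 23x − 2.
Step 4: lead(−2x³ − 17x² + 23x − 2) ÷ lead(D) = −2x³ ÷ x² = −2x. Subtract (−2x)·D = −2x³ − 18x² + 14x. Remainder: x² + 9x − 2.
Step 5: lead(x² + 9x − 2) ÷ lead(D) = x² ÷ x² = 1. Subtract (1)·D = x² + 9x − 7. Remainder: 5.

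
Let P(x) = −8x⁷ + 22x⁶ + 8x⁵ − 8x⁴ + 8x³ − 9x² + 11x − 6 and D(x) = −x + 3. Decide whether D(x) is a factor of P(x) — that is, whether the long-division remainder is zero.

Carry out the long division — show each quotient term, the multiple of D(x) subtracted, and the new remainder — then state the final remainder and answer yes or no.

Step 1: lead(−8x⁷ + 22x⁶ + 8x⁵ − 8x⁴ + 8x³ − 9x² + 11x − 6) ÷ lead(D) = −8x⁷ ÷ −x = 8x⁶. Subtract (8x⁶)·D = −8x⁷ + 24x⁶. Remainder: −2x⁶ + 8x⁵ − 8x⁴ + 8x³ − 9x² + 11x − 6.
Step 2: lead(−2x⁶ + 8x⁵ − 8x⁴ + 8x³ − 9x² + 11x − 6) ÷ lead(D) = −2x⁶ ÷ −x = 2x⁵. Subtract (2x⁵)·D = −2x⁶ + 6x⁵. Remainder: 2x⁵ − 8x⁴ + 8x³ − 9x² + 11x − 6.
Step 3: lead(2x⁵ − 8x⁴ + 8x³ − 9x² + 11x − 6) ÷ lead(D) = 2x⁵ ÷ −x = −2x⁴. Subtract (−2x⁴)·D = 2x⁵ − 6x⁴. Remainder: −2x⁴ + 8x³ − 9x² + 11x − 6.
Step 4: lead(−2x⁴ + 8x³ − 9x² + 11x − 6) ÷ lead(D) = −2x⁴ ÷ −x = 2x³. Subtract (2x³)·D = −2x⁴ + 6x³. Remainder: 2x³ − 9x² + 11x − 6.
Step 5: lead(2x³ − 9x² + 11x − 6) ÷ lead(D) = 2x³ ÷ −x = −2x². Subtract (−2x²)·D = 2x³ − 6x². Remainder: −3x² + 11x − 6.
Step 6: lead(−3x² + 11x − 6) ÷ lead(D) = −3x² ÷ −x = 3x. Subtract (3x)·D = −3x² + 9x. Remainder: 2x − 6.
Step 7: lead(2x − 6) ÷ lead(D) = 2x ÷ −x = −2. Subtract (−2)·D = 2x − 6. Remainder: 0.

R(x) = 0, so D(x) is a factor of P(x). yes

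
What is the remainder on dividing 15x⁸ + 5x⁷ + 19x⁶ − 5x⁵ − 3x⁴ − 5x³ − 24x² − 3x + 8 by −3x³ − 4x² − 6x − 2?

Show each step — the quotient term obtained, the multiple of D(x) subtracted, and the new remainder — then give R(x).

Step 1: lead(15x⁸ + 5x⁷ + 19x⁶ − 5x⁵ − 3x⁴ − 5x³ − 24x² − 3x + 8) ÷ lead(D) = 15x⁸ ÷ −3x³ = −5x⁵. Subtract (−5x⁵)·D = 15x⁸ + 20x⁷ + 30x⁶ + 10x⁵. Remainder: −15x⁷ − 11x⁶ − 15x⁵ − 3x⁴ − 5x³ − 24x² − 3x + 8.
Step 2: lead(−15x⁷ − 11x⁶ − 15x⁵ − 3x⁴ − 5x³ − 24x² − 3x + 8) ÷ lead(D) = −15x⁷ ÷ −3x³ = 5x⁴. Subtract (5x⁴)·D = −15x⁷ − 20x⁶ − 30x⁵ − 10x⁴. Remainder: 9x⁶ + 15x⁵ + 7x⁴ − 5x³ − 24x² − 3x + 8.
Step 3: lead(9x⁶ + 15x⁵ + 7x⁴ − 5x³ − 24x² − 3x + 8) ÷ lead(D) = 9x⁶ ÷ −3x³ = −3x³. Subtract (−3x³)·D = 9x⁶ + 12x⁵ + 18x⁴ + 6x³. Remainder: 3x⁵ − 11x⁴ − 11x³ − 24x² − 3x + 8.
Step 4: lead(3x⁵ − 11x⁴ − 11x³ − 24x² − 3x + 8) ÷ lead(D) = 3x⁵ ÷ −3x³ = −x². Subtract (−x²)·D = 3x⁵ + 4x⁴ + 6x³ + 2x². Remainder: −15x⁴ − 17x³ − 26x² − 3x + 8.
Step 5: lead(−15x⁴ − 17x³ − 26x² − 3x + 8) ÷ lead(D) = −15x⁴ ÷ −3x³ = 5x. Subtract (5x)·D = −15x⁴ − 20x³ − 30x² − 10x. Remainder: 3x³ + 4x² + 7x + 8.
Step 6: lead(3x³ + 4x² + 7x + 8) ÷ lead(D) = 3x³ ÷ −3x³ = −1. Subtract (−1)·D = 3x³ + 4x² + 6x + 2. Remainder: x + 6.

R(x) = x + 6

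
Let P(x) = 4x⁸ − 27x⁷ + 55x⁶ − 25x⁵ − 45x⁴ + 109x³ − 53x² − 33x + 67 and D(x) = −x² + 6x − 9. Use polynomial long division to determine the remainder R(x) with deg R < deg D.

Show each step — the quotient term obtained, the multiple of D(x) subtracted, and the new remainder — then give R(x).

Step 1: lead(4x⁸ − 27x⁷ + 55x⁶ − 25x⁵ − 45x⁴ + 109x³ − 53x² − 33x + 67) ÷ lead(D) = 4x⁸ ÷ −x² = −4x⁶. Subtract (−4x⁶)·D = 4x⁸ − 24x⁷ + 36x⁶. Remainder: −3x⁷ + 19x⁶ − 25x⁵ − 45x⁴ + 109x³ − 53x² − 33x + 67.
Step 2: lead(−3x⁷ + 19x⁶ − 25x⁵ − 45x⁴ + 109x³ − 53x² − 33x + 67) ÷ lead(D) = −3x⁷ ÷ −x² = 3x⁵. Subtract (3x⁵)·D = −3x⁷ + 18x⁶ − 27x⁵. Remainder: x⁶ + 2x⁵ − 45x⁴ + 109x³ − 53x² − 33x + 67.
Step 3: lead(x⁶ + 2x⁵ − 45x⁴ + 109x³ − 53x² − 33x + 67) ÷ lead(D) = x⁶ ÷ −x² = −x⁴. Subtract (−x⁴)·D = x⁶ − 6x⁵ + 9x⁴. Remainder: 8x⁵ − 54x⁴ + 109x³ − 53x² − 33x + 67.
Step 4: lead(8x⁵ − 54x⁴ + 109x³ − 53x² − 33x + 67) ÷ lead(D) = 8x⁵ ÷ −x² = −8x³. Subtract (−8x³)·D = 8x⁵ − 48x⁴ + 72x³. Remainder: −6x⁴ + 37x³ − 53x² − 33x + 67.
Step 5: lead(−6x⁴ + 37x³ − 53x² − 33x + 67) ÷ lead(D) = −6x⁴ ÷ −x² = 6x². Subtract (6x²)·D = −6x⁴ + 36x³ − 54x². Remainder: x³ + x² − 33x + 67.
Step 6: lead(x³ + x² − 33x + 67) ÷ lead(D) = x³ ÷ −x² = −x. Subtract (−x)·D = x³ − 6x² + 9x. Remainder: 7x² − 42x + 67.
Step 7: lead(7x² − 42x + 67) ÷ lead(D) = 7x² ÷ −x² = −7. Subtract (−7)·D = 7x² − 42x + 63. Remainder: 4.

R(x) = 4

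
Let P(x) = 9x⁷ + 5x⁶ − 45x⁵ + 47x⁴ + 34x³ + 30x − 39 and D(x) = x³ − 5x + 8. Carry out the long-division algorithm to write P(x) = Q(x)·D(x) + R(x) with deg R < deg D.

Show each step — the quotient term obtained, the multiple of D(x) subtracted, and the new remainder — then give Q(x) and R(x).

Q(x) = 9x⁴ + 5x³ − 6; R(x) = 9

Step 1: lead(9x⁷ + 5x⁶ − 45x⁵ + 47x⁴ + 34x³ + 30x − 39) ÷ lead(D) = 9x⁷ ÷ x³ = 9x⁴. Subtract (9x⁴)·D = 9x⁷ − 45x⁵ + 72x⁴. Remainder: 5x⁶ − 25x⁴ + 34x³ + 30x − 39.
Step 2: lead(5x⁶ − 25x⁴ + 34x³ + 30x − 39) ÷ lead(D) = 5x⁶ ÷ x³ = 5x³. Subtract (5x³)·D = 5x⁶ − 25x⁴ + 40x³. Remainder: −6x³ + 30x − 39.
Step 3: lead(−6x³ + 30x − 39) ÷ lead(D) = −6x³ ÷ x³ = −6. Subtract (−6)·D = −6x³ + 30x − 48. Remainder: 9.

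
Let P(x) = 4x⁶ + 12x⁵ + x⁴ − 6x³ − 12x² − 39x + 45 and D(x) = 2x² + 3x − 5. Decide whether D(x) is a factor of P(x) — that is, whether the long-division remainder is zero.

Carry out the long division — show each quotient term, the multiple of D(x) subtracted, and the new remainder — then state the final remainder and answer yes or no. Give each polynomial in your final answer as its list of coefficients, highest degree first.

R = [5], so D(x) is not a factor of P(x). no

Step 1: lead(4x⁶ + 12x⁵ + x⁴ − 6x³ − 12x² − 39x + 45) ÷ lead(D) = 4x⁶ ÷ 2x² = 2x⁴. Subtract (2x⁴)·D = 4x⁶ + 6x⁵ − 10x⁴. Remainder: 6x⁵ + 11x⁴ − 6x³ − 12x² − 39x + 45.
Step 2: lead(6x⁵ + 11x⁴ − 6x³ − 12x² − 39x + 45) ÷ lead(D) = 6x⁵ ÷ 2x² = 3x³. Subtract (3x³)·D = 6x⁵ + 9x⁴ − 15x³. Remainder: 2x⁴ + 9x³ − 12x² − 39x + 45.
Step 3: lead(2x⁴ + 9x³ − 12x² − 39x + 45) ÷ lead(D) = 2x⁴ ÷ 2x² = x². Subtract (x²)·D = 2x⁴ + 3x³ − 5x². Remainder: 6x³ − 7x² − 39x + 45.
Step 4: lead(6x³ − 7x² − 39x + 45) ÷ lead(D) = 6x³ ÷ 2x² = 3x. Subtract (3x)·D = 6x³ + 9x² − 15x. Remainder: −16x² − 24x + 45.
Step 5: lead(−16x² − 24x + 45) ÷ lead(D) = −16x² ÷ 2x² = −8. Subtract (−8)·D = −16x² − 24x + 40. Remainder: 5.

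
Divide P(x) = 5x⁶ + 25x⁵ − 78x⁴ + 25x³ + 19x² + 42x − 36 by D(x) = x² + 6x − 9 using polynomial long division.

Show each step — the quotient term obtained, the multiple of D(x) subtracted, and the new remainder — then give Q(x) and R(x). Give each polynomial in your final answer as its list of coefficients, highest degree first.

Q = [5, -5, -3, -2, 4]; R = [0]

Step 1: lead(5x⁶ + 25x⁵ − 78x⁴ + 25x³ + 19x² + 42x − 36) ÷ lead(D) = 5x⁶ ÷ x² = 5x⁴. Subtract (5x⁴)·D = 5x⁶ + 30x⁵ − 45x⁴. Remainder: −5x⁵ − 33x⁴ + 25x³ + 19x² + 42x − 36.
Step 2: lead(−5x⁵ − 33x⁴ + 25x³ + 19x² + 42x − 36) ÷ lead(D) = −5x⁵ ÷ x² = −5x³. Subtract (−5x³)·D = −5x⁵ − 30x⁴ + 45x³. Remainder: −3x⁴ − 20x³ + 19x² + 42x − 36.
Step 3: lead(−3x⁴ − 20x³ + 19x² + 42x − 36) ÷ lead(D) = −3x⁴ ÷ x² = −3x². Subtract (−3x²)·D = −3x⁴ − 18x³ + 27x². Remainder: −2x³ − 8x² + 42x − 36.
Step 4: lead(−2x³ − 8x² + 42x − 36) ÷ lead(D) = −2x³ ÷ x² = −2x. Subtract (−2x)·D = −2x³ − 12x² + 18x. Remainder: 4x² + 24x − 36.
Step 5: lead(4x² + 24x − 36) ÷ lead(D) = 4x² ÷ x² = 4. Subtract (4)·D = 4x² + 24x − 36. Remainder: 0.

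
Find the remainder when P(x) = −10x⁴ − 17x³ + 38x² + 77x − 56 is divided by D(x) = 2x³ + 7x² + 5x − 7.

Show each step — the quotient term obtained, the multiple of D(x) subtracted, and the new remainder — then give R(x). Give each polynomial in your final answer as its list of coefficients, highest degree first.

R = [-3, 7]

Step 1: lead(−10x⁴ − 17x³ + 38x² + 77x − 56) ÷ lead(D) = −10x⁴ ÷ 2x³ = −5x. Subtract (−5x)·D = −10x⁴ − 35x³ − 25x² + 35x. Remainder: 18x³ + 63x² + 42x − 56.
Step 2: lead(18x³ + 63x² + 42x − 56) ÷ lead(D) = 18x³ ÷ 2x³ = 9. Subtract (9)·D = 18x³ + 63x² + 45x − 63. Remainder: −3x + 7.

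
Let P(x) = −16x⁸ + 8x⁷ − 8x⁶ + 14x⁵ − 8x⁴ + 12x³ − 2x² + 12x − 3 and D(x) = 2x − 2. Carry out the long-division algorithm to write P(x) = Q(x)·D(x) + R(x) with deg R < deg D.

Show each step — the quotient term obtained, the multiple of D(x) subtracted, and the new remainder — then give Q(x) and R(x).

Step 1: lead(−16x⁸ + 8x⁷ − 8x⁶ + 14x⁵ − 8x⁴ + 12x³ − 2x² + 12x − 3) ÷ lead(D) = −16x⁸ ÷ 2x = −8x⁷. Subtract (−8x⁷)·D = −16x⁸ + 16x⁷. Remainder: −8x⁷ − 8x⁶ + 14x⁵ − 8x⁴ + 12x³ − 2x² + 12x − 3.
Step 2: lead(−8x⁷ − 8x⁶ + 14x⁵ − 8x⁴ + 12x³ − 2x² + 12x − 3) ÷ lead(D) = −8x⁷ ÷ 2x = −4x⁶. Subtract (−4x⁶)·D = −8x⁷ + 8x⁶. Remainder: −16x⁶ + 14x⁵ − 8x⁴ + 12x³ − 2x² + 12x − 3.
Step 3: lead(−16x⁶ + 14x⁵ − 8x⁴ + 12x³ − 2x² + 12x − 3) ÷ lead(D) = −16x⁶ ÷ 2x = −8x⁵. Subtract (−8x⁵)·D = −16x⁶ + 16x⁵. Remainder: −2x⁵ − 8x⁴ + 12x³ − 2x² + 12x − 3.
Step 4: lead(−2x⁵ − 8x⁴ + 12x³ − 2x² + 12x − 3) ÷ lead(D) = −2x⁵ ÷ 2x = −x⁴. Subtract (−x⁴)·D = −2x⁵ + 2x⁴. Remainder: −10x⁴ + 12x³ − 2x² + 12x − 3.
Step 5: lead(−10x⁴ + 12x³ − 2x² + 12x − 3) ÷ lead(D) = −10x⁴ ÷ 2x = −5x³. Subtract (−5x³)·D = −10x⁴ + 10x³. Remainder: 2x³ − 2x² + 12x − 3.
Step 6: lead(2x³ − 2x² + 12x − 3) ÷ lead(D) = 2x³ ÷ 2x = x². Subtract (x²)·D = 2x³ − 2x². Remainder: 12x − 3.
Step 7: lead(12x − 3) ÷ lead(D) = 12x ÷ 2x = 6. Subtract (6)·D = 12x − 12. Remainder: 9.

Q(x) = −8x⁷ − 4x⁶ − 8x⁵ − x⁴ − 5x³ + x² + 6; R(x) = 9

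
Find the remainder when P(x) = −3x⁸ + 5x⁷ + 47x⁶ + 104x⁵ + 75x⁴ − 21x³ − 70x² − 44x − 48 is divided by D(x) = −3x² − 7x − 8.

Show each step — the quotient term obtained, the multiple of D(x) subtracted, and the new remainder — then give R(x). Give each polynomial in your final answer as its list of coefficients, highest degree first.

R = [-1, -8]

Step 1: lead(−3x⁸ + 5x⁷ + 47x⁶ + 104x⁵ + 75x⁴ − 21x³ − 70x² − 44x − 48) ÷ lead(D) = −3x⁸ ÷ −3x² = x⁶. Subtract (x⁶)·D = −3x⁸ − 7x⁷ − 8x⁶. Remainder: 12x⁷ + 55x⁶ + 104x⁵ + 75x⁴ − 21x³ − 70x² − 44x − 48.
Step 2: lead(12x⁷ + 55x⁶ + 104x⁵ + 75x⁴ − 21x³ − 70x² − 44x − 48) ÷ lead(D) = 12x⁷ ÷ −3x² = −4x⁵. Subtract (−4x⁵)·D = 12x⁷ + 28x⁶ + 32x⁵. Remainder: 27x⁶ + 72x⁵ + 75x⁴ − 21x³ − 70x² − 44x − 48.
Step 3: lead(27x⁶ + 72x⁵ + 75x⁴ − 21x³ − 70x² − 44x − 48) ÷ lead(D) = 27x⁶ ÷ −3x² = −9x⁴. Subtract (−9x⁴)·D = 27x⁶ + 63x⁵ + 72x⁴. Remainder: 9x⁵ + 3x⁴ − 21x³ − 70x² − 44x − 48.
Step 4: lead(9x⁵ + 3x⁴ − 21x³ − 70x² − 44x − 48) ÷ lead(D) = 9x⁵ ÷ −3x² = −3x³. Subtract (−3x³)·D = 9x⁵ + 21x⁴ + 24x³. Remainder: −18x⁴ − 45x³ − 70x² − 44x − 48.
Step 5: lead(−18x⁴ − 45x³ − 70x² − 44x − 48) ÷ lead(D) = −18x⁴ ÷ −3x² = 6x². Subtract (6x²)·D = −18x⁴ − 42x³ − 48x². Remainder: −3x³ − 22x² − 44x − 48.
Step 6: lead(−3x³ − 22x² − 44x − 48) ÷ lead(D) = −3x³ ÷ −3x² = x. Subtract (x)·D = −3x³ − 7x² − 8x. Remainder: −15x² − 36x − 48.
Step 7: lead(−15x² − 36x − 48) ÷ lead(D) = −15x² ÷ −3x² = 5. Subtract (5)·D = −15x² − 35x − 40. Remainder: −x − 8.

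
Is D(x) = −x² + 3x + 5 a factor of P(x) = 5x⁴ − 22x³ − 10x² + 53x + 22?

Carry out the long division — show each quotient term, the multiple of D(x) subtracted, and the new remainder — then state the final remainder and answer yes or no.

Step 1: lead(5x⁴ − 22x³ − 10x² + 53x + 22) ÷ lead(D) = 5x⁴ ÷ −x² = −5x². Subtract (−5x²)·D = 5x⁴ − 15x³ − 25x². Remainder: −7x³ + 15x² + 53x + 22.
Step 2: lead(−7x³ + 15x² + 53x + 22) ÷ lead(D) = −7x³ ÷ −x² = 7x. Subtract (7x)·D = −7x³ + 21x² + 35x. Remainder: −6x² + 18x + 22.
Step 3: lead(−6x² + 18x + 22) ÷ lead(D) = −6x² ÷ −x² = 6. Subtract (6)·D = −6x² + 18x + 30. Remainder: −8.

R(x) = −8, so D(x) is not a factor of P(x). no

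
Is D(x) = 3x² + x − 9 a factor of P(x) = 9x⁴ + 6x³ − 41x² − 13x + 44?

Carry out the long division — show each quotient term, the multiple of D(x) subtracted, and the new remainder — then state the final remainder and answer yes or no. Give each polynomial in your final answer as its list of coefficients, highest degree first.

Step 1: lead(9x⁴ + 6x³ − 41x² − 13x + 44) ÷ lead(D) = 9x⁴ ÷ 3x² = 3x². Subtract (3x²)·D = 9x⁴ + 3x³ − 27x². Remainder: 3x³ − 14x² − 13x + 44.
Step 2: lead(3x³ − 14x² − 13x + 44) ÷ lead(D) = 3x³ ÷ 3x² = x. Subtract (x)·D = 3x³ + x² − 9x. Remainder: −15x² − 4x + 44.
Step 3: lead(−15x² − 4x + 44) ÷ lead(D) = −15x² ÷ 3x² = −5. Subtract (−5)·D = −15x² − 5x + 45. Remainder: x − 1.

R = [1, -1], so D(x) is not a factor of P(x). no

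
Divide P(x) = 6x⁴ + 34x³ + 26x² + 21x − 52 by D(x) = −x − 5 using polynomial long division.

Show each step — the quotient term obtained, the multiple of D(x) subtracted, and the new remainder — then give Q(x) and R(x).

Step 1: lead(6x⁴ + 34x³ + 26x² + 21x − 52) ÷ lead(D) = 6x⁴ ÷ −x = −6x³. Subtract (−6x³)·D = 6x⁴ + 30x³. Remainder: 4x³ + 26x² + 21x − 52.
Step 2: lead(4x³ + 26x² + 21x − 52) ÷ lead(D) = 4x³ ÷ −x = −4x². Subtract (−4x²)·D = 4x³ + 20x². Remainder: 6x² + 21x − 52.
Step 3: lead(6x² + 21x − 52) ÷ lead(D) = 6x² ÷ −x = −6x. Subtract (−6x)·D = 6x² + 30x. Remainder: −9x − 52.
Step 4: lead(−9x − 52) ÷ lead(D) = −9x ÷ −x = 9. Subtract (9)·D = −9x − 45. Remainder: −7.

Q(x) = −6x³ − 4x² − 6x + 9; R(x) = −7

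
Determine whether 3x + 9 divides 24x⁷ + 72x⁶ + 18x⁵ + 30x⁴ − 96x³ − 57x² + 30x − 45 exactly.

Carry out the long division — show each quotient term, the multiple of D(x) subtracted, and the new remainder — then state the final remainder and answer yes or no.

R(x) = 0, so D(x) is a factor of P(x). yes

Step 1: lead(24x⁷ + 72x⁶ + 18x⁵ + 30x⁴ − 96x³ − 57x² + 30x − 45) ÷ lead(D) = 24x⁷ ÷ 3x = 8x⁶. Subtract (8x⁶)·D = 24x⁷ + 72x⁶. Remainder: 18x⁵ + 30x⁴ − 96x³ − 57x² + 30x − 45.
Step 2: lead(18x⁵ + 30x⁴ − 96x³ − 57x² + 30x − 45) ÷ lead(D) = 18x⁵ ÷ 3x = 6x⁴. Subtract (6x⁴)·D = 18x⁵ + 54x⁴. Remainder: −24x⁴ − 96x³ − 57x² + 30x − 45.
Step 3: lead(−24x⁴ − 96x³ − 57x² + 30x − 45) ÷ lead(D) = −24x⁴ ÷ 3x = −8x³. Subtract (−8x³)·D = −24x⁴ − 72x³. Remainder: −24x³ − 57x² + 30x − 45.
Step 4: lead(−24x³ − 57x² + 30x − 45) ÷ lead(D) = −24x³ ÷ 3x = −8x². Subtract (−8x²)·D = −24x³ − 72x². Remainder: 15x² + 30x − 45.
Step 5: lead(15x² + 30x − 45) ÷ lead(D) = 15x² ÷ 3x = 5x. Subtract (5x)·D = 15x² + 45x. Remainder: −15x − 45.
Step 6: lead(−15x − 45) ÷ lead(D) = −15x ÷ 3x = −5. Subtract (−5)·D = −15x − 45. Remainder: 0.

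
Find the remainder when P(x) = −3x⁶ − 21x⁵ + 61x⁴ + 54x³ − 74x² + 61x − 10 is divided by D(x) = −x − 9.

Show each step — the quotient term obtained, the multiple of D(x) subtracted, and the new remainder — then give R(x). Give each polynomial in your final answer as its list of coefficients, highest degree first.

Step 1: lead(−3x⁶ − 21x⁵ + 61x⁴ + 54x³ − 74x² + 61x − 10) ÷ lead(D) = −3x⁶ ÷ −x = 3x⁵. Subtract (3x⁵)·D = −3x⁶ − 27x⁵. Remainder: 6x⁵ + 61x⁴ + 54x³ − 74x² + 61x − 10.
Step 2: lead(6x⁵ + 61x⁴ + 54x³ − 74x² + 61x − 10) ÷ lead(D) = 6x⁵ ÷ −x = −6x⁴. Subtract (−6x⁴)·D = 6x⁵ + 54x⁴. Remainder: 7x⁴ + 54x³ − 74x² + 61x − 10.
Step 3: lead(7x⁴ + 54x³ − 74x² + 61x − 10) ÷ lead(D) = 7x⁴ ÷ −x = −7x³. Subtract (−7x³)·D = 7x⁴ + 63x³. Remainder: −9x³ − 74x² + 61x − 10.
Step 4: lead(−9x³ − 74x² + 61x − 10) ÷ lead(D) = −9x³ ÷ −x = 9x². Subtract (9x²)·D = −9x³ − 81x². Remainder: 7x² + 61x − 10.
Step 5: lead(7x² + 61x − 10) ÷ lead(D) = 7x² ÷ −x = −7x. Subtract (−7x)·D = 7x² + 63x. Remainder: −2x − 10.
Step 6: lead(−2x − 10) ÷ lead(D) = −2x ÷ −x = 2. Subtract (2)·D = −2x − 18. Remainder: 8.

R = [8]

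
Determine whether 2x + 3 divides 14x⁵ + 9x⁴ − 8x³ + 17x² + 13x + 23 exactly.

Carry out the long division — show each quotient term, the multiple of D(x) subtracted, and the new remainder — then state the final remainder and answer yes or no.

Step 1: lead(14x⁵ + 9x⁴ − 8x³ + 17x² + 13x + 23) ÷ lead(D) = 14x⁵ ÷ 2x = 7x⁴. Subtract (7x⁴)·D = 14x⁵ + 21x⁴. Remainder: −12x⁴ − 8x³ + 17x² + 13x + 23.
Step 2: lead(−12x⁴ − 8x³ + 17x² + 13x + 23) ÷ lead(D) = −12x⁴ ÷ 2x = −6x³. Subtract (−6x³)·D = −12x⁴ − 18x³. Remainder: 10x³ + 17x² + 13x + 23.
Step 3: lead(10x³ + 17x² + 13x + 23) ÷ lead(D) = 10x³ ÷ 2x = 5x². Subtract (5x²)·D = 10x³ + 15x². Remainder: 2x² + 13x + 23.
Step 4: lead(2x² + 13x + 23) ÷ lead(D) = 2x² ÷ 2x = x. Subtract (x)·D = 2x² + 3x. Remainder: 10x + 23.
Step 5: lead(10x + 23) ÷ lead(D) = 10x ÷ 2x = 5. Subtract (5)·D = 10x + 15. Remainder: 8.

R(x) = 8, so D(x) is not a factor of P(x). no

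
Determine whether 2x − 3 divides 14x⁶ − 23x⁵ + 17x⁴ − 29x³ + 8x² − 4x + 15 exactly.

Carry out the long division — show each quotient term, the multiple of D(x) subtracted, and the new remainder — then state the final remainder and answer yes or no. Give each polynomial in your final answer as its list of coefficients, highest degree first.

R = [0], so D(x) is a factor of P(x). yes

Step 1: lead(14x⁶ − 23x⁵ + 17x⁴ − 29x³ + 8x² − 4x + 15) ÷ lead(D) = 14x⁶ ÷ 2x = 7x⁵. Subtract (7x⁵)·D = 14x⁶ − 21x⁵. Remainder: −2x⁵ + 17x⁴ − 29x³ + 8x² − 4x + 15.
Step 2: lead(−2x⁵ + 17x⁴ − 29x³ + 8x² − 4x + 15) ÷ lead(D) = −2x⁵ ÷ 2x = −x⁴. Subtract (−x⁴)·D = −2x⁵ + 3x⁴. Remainder: 14x⁴ − 29x³ + 8x² − 4x + 15.
Step 3: lead(14x⁴ − 29x³ + 8x² − 4x + 15) ÷ lead(D) = 14x⁴ ÷ 2x = 7x³. Subtract (7x³)·D = 14x⁴ − 21x³. Remainder: −8x³ + 8x² − 4x + 15.
Step 4: lead(−8x³ + 8x² − 4x + 15) ÷ lead(D) = −8x³ ÷ 2x = −4x². Subtract (−4x²)·D = −8x³ + 12x². Remainder: −4x² − 4x + 15.
Step 5: lead(−4x² − 4x + 15) ÷ lead(D) = −4x² ÷ 2x = −2x. Subtract (−2x)·D = −4x² + 6x. Remainder: −10x + 15.
Step 6: lead(−10x + 15) ÷ lead(D) = −10x ÷ 2x = −5. Subtract (−5)·D = −10x + 15. Remainder: 0.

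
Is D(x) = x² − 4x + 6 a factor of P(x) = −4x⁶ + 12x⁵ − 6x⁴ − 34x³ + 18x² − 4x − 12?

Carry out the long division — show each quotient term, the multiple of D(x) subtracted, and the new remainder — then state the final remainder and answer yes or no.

Step 1: lead(−4x⁶ + 12x⁵ − 6x⁴ − 34x³ + 18x² − 4x − 12) ÷ lead(D) = −4x⁶ ÷ x² = −4x⁴. Subtract (−4x⁴)·D = −4x⁶ + 16x⁵ − 24x⁴. Remainder: −4x⁵ + 18x⁴ − 34x³ + 18x² − 4x − 12.
Step 2: lead(−4x⁵ + 18x⁴ − 34x³ + 18x² − 4x − 12) ÷ lead(D) = −4x⁵ ÷ x² = −4x³. Subtract (−4x³)·D = −4x⁵ + 16x⁴ − 24x³. Remainder: 2x⁴ − 10x³ + 18x² − 4x − 12.
Step 3: lead(2x⁴ − 10x³ + 18x² − 4x − 12) ÷ lead(D) = 2x⁴ ÷ x² = 2x². Subtract (2x²)·D = 2x⁴ − 8x³ + 12x². Remainder: −2x³ + 6x² − 4x − 12.
Step 4: lead(−2x³ + 6x² − 4x − 12) ÷ lead(D) = −2x³ ÷ x² = −2x. Subtract (−2x)·D = −2x³ + 8x² − 12x. Remainder: −2x² + 8x − 12.
Step 5: lead(−2x² + 8x − 12) ÷ lead(D) = −2x² ÷ x² = −2. Subtract (−2)·D = −2x² + 8x − 12. Remainder: 0.

R(x) = 0, so D(x) is a factor of P(x). yes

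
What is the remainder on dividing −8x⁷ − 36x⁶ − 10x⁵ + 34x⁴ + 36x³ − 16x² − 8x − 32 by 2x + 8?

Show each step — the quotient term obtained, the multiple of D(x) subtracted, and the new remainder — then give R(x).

R(x) = 0

Step 1: lead(−8x⁷ − 36x⁶ − 10x⁵ + 34x⁴ + 36x³ − 16x² − 8x − 32) ÷ lead(D) = −8x⁷ ÷ 2x = −4x⁶. Subtract (−4x⁶)·D = −8x⁷ − 32x⁶. Remainder: −4x⁶ − 10x⁵ + 34x⁴ + 36x³ − 16x² − 8x − 32.
Step 2: lead(−4x⁶ − 10x⁵ + 34x⁴ + 36x³ − 16x² − 8x − 32) ÷ lead(D) = −4x⁶ ÷ 2x = −2x⁵. Subtract (−2x⁵)·D = −4x⁶ − 16x⁵. Remainder: 6x⁵ + 34x⁴ + 36x³ − 16x² − 8x − 32.
Step 3: lead(6x⁵ + 34x⁴ + 36x³ − 16x² − 8x − 32) ÷ lead(D) = 6x⁵ ÷ 2x = 3x⁴. Subtract (3x⁴)·D = 6x⁵ + 24x⁴. Remainder: 10x⁴ + 36x³ − 16x² − 8x − 32.
Step 4: lead(10x⁴ + 36x³ − 16x² − 8x − 32) ÷ lead(D) = 10x⁴ ÷ 2x = 5x³. Subtract (5x³)·D = 10x⁴ + 40x³. Remainder: −4x³ − 16x² − 8x − 32.
Step 5: lead(−4x³ − 16x² − 8x − 32) ÷ lead(D) = −4x³ ÷ 2x = −2x². Subtract (−2x²)·D = −4x³ − 16x². Remainder: −8x − 32.
Step 6: lead(−8x − 32) ÷ lead(D) = −8x ÷ 2x = −4. Subtract (−4)·D = −8x − 32. Remainder: 0.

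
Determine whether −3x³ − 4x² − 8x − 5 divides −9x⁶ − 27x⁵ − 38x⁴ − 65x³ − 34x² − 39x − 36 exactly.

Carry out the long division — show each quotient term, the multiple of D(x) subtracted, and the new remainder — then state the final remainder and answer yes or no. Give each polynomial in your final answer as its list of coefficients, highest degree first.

Step 1: lead(−9x⁶ − 27x⁵ − 38x⁴ − 65x³ − 34x² − 39x − 36) ÷ lead(D) = −9x⁶ ÷ −3x³ = 3x³. Subtract (3x³)·D = −9x⁶ − 12x⁵ − 24x⁴ − 15x³. Remainder: −15x⁵ − 14x⁴ − 50x³ − 34x² − 39x − 36.
Step 2: lead(−15x⁵ − 14x⁴ − 50x³ − 34x² − 39x − 36) ÷ lead(D) = −15x⁵ ÷ −3x³ = 5x². Subtract (5x²)·D = −15x⁵ − 20x⁴ − 40x³ − 25x². Remainder: 6x⁴ − 10x³ − 9x² − 39x − 36.
Step 3: lead(6x⁴ − 10x³ − 9x² − 39x − 36) ÷ lead(D) = 6x⁴ ÷ −3x³ = −2x. Subtract (−2x)·D = 6x⁴ + 8x³ + 16x² + 10x. Remainder: −18x³ − 25x² − 49x − 36.
Step 4: lead(−18x³ − 25x² − 49x − 36) ÷ lead(D) = −18x³ ÷ −3x³ = 6. Subtract (6)·D = −18x³ − 24x² − 48x − 30. Remainder: −x² − x − 6.

R = [-1, -1, -6], so D(x) is not a factor of P(x). no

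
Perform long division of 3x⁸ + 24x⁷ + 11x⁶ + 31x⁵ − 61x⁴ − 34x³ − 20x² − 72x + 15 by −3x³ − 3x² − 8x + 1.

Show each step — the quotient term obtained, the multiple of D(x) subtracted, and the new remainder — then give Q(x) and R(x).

Step 1: lead(3x⁸ + 24x⁷ + 11x⁶ + 31x⁵ − 61x⁴ − 34x³ − 20x² − 72x + 15) ÷ lead(D) = 3x⁸ ÷ −3x³ = −x⁵. Subtract (−x⁵)·D = 3x⁸ + 3x⁷ + 8x⁶ − x⁵. Remainder: 21x⁷ + 3x⁶ + 32x⁵ − 61x⁴ − 34x³ − 20x² − 72x + 15.
Step 2: lead(21x⁷ + 3x⁶ + 32x⁵ − 61x⁴ − 34x³ − 20x² − 72x + 15) ÷ lead(D) = 21x⁷ ÷ −3x³ = −7x⁴. Subtract (−7x⁴)·D = 21x⁷ + 21x⁶ + 56x⁵ − 7x⁴. Remainder: −18x⁶ − 24x⁵ − 54x⁴ − 34x³ − 20x² − 72x + 15.
Step 3: lead(−18x⁶ − 24x⁵ − 54x⁴ − 34x³ − 20x² − 72x + 15) ÷ lead(D) = −18x⁶ ÷ −3x³ = 6x³. Subtract (6x³)·D = −18x⁶ − 18x⁵ − 48x⁴ + 6x³. Remainder: −6x⁵ − 6x⁴ − 40x³ − 20x² − 72x + 15.
Step 4: lead(−6x⁵ − 6x⁴ − 40x³ − 20x² − 72x + 15) ÷ lead(D) = −6x⁵ ÷ −3x³ = 2x². Subtract (2x²)·D = −6x⁵ − 6x⁴ − 16x³ + 2x². Remainder: −24x³ − 22x² − 72x + 15.
Step 5: lead(−24x³ − 22x² − 72x + 15) ÷ lead(D) = −24x³ ÷ −3x³ = 8. Subtract (8)·D = −24x³ − 24x² − 64x + 8. Remainder: 2x² − 8x + 7.

Q(x) = −x⁵ − 7x⁴ + 6x³ + 2x² + 8; R(x) = 2x² − 8x + 7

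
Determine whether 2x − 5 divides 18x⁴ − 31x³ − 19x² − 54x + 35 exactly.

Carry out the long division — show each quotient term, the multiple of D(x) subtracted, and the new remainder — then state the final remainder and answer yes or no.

R(x) = 0, so D(x) is a factor of P(x). yes

Step 1: lead(18x⁴ − 31x³ − 19x² − 54x + 35) ÷ lead(D) = 18x⁴ ÷ 2x = 9x³. Subtract (9x³)·D = 18x⁴ − 45x³. Remainder: 14x³ − 19x² − 54x + 35.
Step 2: lead(14x³ − 19x² − 54x + 35) ÷ lead(D) = 14x³ ÷ 2x = 7x². Subtract (7x²)·D = 14x³ − 35x². Remainder: 16x² − 54x + 35.
Step 3: lead(16x² − 54x + 35) ÷ lead(D) = 16x² ÷ 2x = 8x. Subtract (8x)·D = 16x² − 40x. Remainder: −14x + 35.
Step 4: lead(−14x + 35) ÷ lead(D) = −14x ÷ 2x = −7. Subtract (−7)·D = −14x + 35. Remainder: 0.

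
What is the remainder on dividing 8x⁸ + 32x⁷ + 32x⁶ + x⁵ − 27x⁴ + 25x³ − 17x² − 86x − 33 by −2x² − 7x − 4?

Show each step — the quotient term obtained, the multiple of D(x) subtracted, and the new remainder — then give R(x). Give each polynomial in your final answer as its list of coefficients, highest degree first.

R = [-3, 3]

Step 1: lead(8x⁸ + 32x⁷ + 32x⁶ + x⁵ − 27x⁴ + 25x³ − 17x² − 86x − 33) ÷ lead(D) = 8x⁸ ÷ −2x² = −4x⁶. Subtract (−4x⁶)·D = 8x⁸ + 28x⁷ + 16x⁶. Remainder: 4x⁷ + 16x⁶ + x⁵ − 27x⁴ + 25x³ − 17x² − 86x − 33.
Step 2: lead(4x⁷ + 16x⁶ + x⁵ − 27x⁴ + 25x³ − 17x² − 86x − 33) ÷ lead(D) = 4x⁷ ÷ −2x² = −2x⁵. Subtract (−2x⁵)·D = 4x⁷ + 14x⁶ + 8x⁵. Remainder: 2x⁶ − 7x⁵ − 27x⁴ + 25x³ − 17x² − 86x − 33.
Step 3: lead(2x⁶ − 7x⁵ − 27x⁴ + 25x³ − 17x² − 86x − 33) ÷ lead(D) = 2x⁶ ÷ −2x² = −x⁴. Subtract (−x⁴)·D = 2x⁶ + 7x⁵ + 4x⁴. Remainder: −14x⁵ − 31x⁴ + 25x³ − 17x² − 86x − 33.
Step 4: lead(−14x⁵ − 31x⁴ + 25x³ − 17x² − 86x − 33) ÷ lead(D) = −14x⁵ ÷ −2x² = 7x³. Subtract (7x³)·D = −14x⁵ − 49x⁴ − 28x³. Remainder: 18x⁴ + 53x³ − 17x² − 86x − 33.
Step 5: lead(18x⁴ + 53x³ − 17x² − 86x − 33) ÷ lead(D) = 18x⁴ ÷ −2x² = −9x². Subtract (−9x²)·D = 18x⁴ + 63x³ + 36x². Remainder: −10x³ − 53x² − 86x − 33.
Step 6: lead(−10x³ − 53x² − 86x − 33) ÷ lead(D) = −10x³ ÷ −2x² = 5x. Subtract (5x)·D = −10x³ − 35x² − 20x. Remainder: −18x² − 66x − 33.
Step 7: lead(−18x² − 66x − 33) ÷ lead(D) = −18x² ÷ −2x² = 9. Subtract (9)·D = −18x² − 63x − 36. Remainder: −3x + 3.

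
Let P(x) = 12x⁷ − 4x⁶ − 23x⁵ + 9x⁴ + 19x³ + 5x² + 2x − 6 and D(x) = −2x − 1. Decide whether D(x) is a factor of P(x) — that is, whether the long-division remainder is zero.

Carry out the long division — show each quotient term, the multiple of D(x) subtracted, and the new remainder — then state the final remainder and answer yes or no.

Step 1: lead(12x⁷ − 4x⁶ − 23x⁵ + 9x⁴ + 19x³ + 5x² + 2x − 6) ÷ lead(D) = 12x⁷ ÷ −2x = −6x⁶. Subtract (−6x⁶)·D = 12x⁷ + 6x⁶. Remainder: −10x⁶ − 23x⁵ + 9x⁴ + 19x³ + 5x² + 2x − 6.
Step 2: lead(−10x⁶ − 23x⁵ + 9x⁴ + 19x³ + 5x² + 2x − 6) ÷ lead(D) = −10x⁶ ÷ −2x = 5x⁵. Subtract (5x⁵)·D = −10x⁶ − 5x⁵. Remainder: −18x⁵ + 9x⁴ + 19x³ + 5x² + 2x − 6.
Step 3: lead(−18x⁵ + 9x⁴ + 19x³ + 5x² + 2x − 6) ÷ lead(D) = −18x⁵ ÷ −2x = 9x⁴. Subtract (9x⁴)·D = −18x⁵ − 9x⁴. Remainder: 18x⁴ + 19x³ + 5x² + 2x − 6.
Step 4: lead(18x⁴ + 19x³ + 5x² + 2x − 6) ÷ lead(D) = 18x⁴ ÷ −2x = −9x³. Subtract (−9x³)·D = 18x⁴ + 9x³. Remainder: 10x³ + 5x² + 2x − 6.
Step 5: lead(10x³ + 5x² + 2x − 6) ÷ lead(D) = 10x³ ÷ −2x = −5x². Subtract (−5x²)·D = 10x³ + 5x². Remainder: 2x − 6.
Step 6: lead(2x − 6) ÷ lead(D) = 2x ÷ −2x = −1. Subtract (−1)·D = 2x + 1. Remainder: −7.

R(x) = −7, so D(x) is not a factor of P(x). no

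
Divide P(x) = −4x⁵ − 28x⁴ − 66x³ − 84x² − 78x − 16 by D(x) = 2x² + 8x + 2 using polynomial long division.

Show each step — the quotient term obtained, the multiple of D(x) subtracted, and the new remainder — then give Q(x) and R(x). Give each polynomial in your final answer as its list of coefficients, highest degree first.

Step 1: lead(−4x⁵ − 28x⁴ − 66x³ − 84x² − 78x − 16) ÷ lead(D) = −4x⁵ ÷ 2x² = −2x³. Subtract (−2x³)·D = −4x⁵ − 16x⁴ − 4x³. Remainder: −12x⁴ − 62x³ − 84x² − 78x − 16.
Step 2: lead(−12x⁴ − 62x³ − 84x² − 78x − 16) ÷ lead(D) = −12x⁴ ÷ 2x² = −6x². Subtract (−6x²)·D = −12x⁴ − 48x³ − 12x². Remainder: −14x³ − 72x² − 78x − 16.
Step 3: lead(−14x³ − 72x² − 78x − 16) ÷ lead(D) = −14x³ ÷ 2x² = −7x. Subtract (−7x)·D = −14x³ − 56x² − 14x. Remainder: −16x² − 64x − 16.
Step 4: lead(−16x² − 64x − 16) ÷ lead(D) = −16x² ÷ 2x² = −8. Subtract (−8)·D = −16x² − 64x − 16. Remainder: 0.

Q = [-2, -6, -7, -8]; R = [0]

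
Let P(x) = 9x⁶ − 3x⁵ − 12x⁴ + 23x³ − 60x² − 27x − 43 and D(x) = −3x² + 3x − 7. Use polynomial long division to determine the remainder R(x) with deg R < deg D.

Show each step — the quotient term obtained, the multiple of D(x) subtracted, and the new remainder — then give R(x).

R(x) = −8

Step 1: lead(9x⁶ − 3x⁵ − 12x⁴ + 23x³ − 60x² − 27x − 43) ÷ lead(D) = 9x⁶ ÷ −3x² = −3x⁴. Subtract (−3x⁴)·D = 9x⁶ − 9x⁵ + 21x⁴. Remainder: 6x⁵ − 33x⁴ + 23x³ − 60x² − 27x − 43.
Step 2: lead(6x⁵ − 33x⁴ + 23x³ − 60x² − 27x − 43) ÷ lead(D) = 6x⁵ ÷ −3x² = −2x³. Subtract (−2x³)·D = 6x⁵ − 6x⁴ + 14x³. Remainder: −27x⁴ + 9x³ − 60x² − 27x − 43.
Step 3: lead(−27x⁴ + 9x³ − 60x² − 27x − 43) ÷ lead(D) = −27x⁴ ÷ −3x² = 9x². Subtract (9x²)·D = −27x⁴ + 27x³ − 63x². Remainder: −18x³ + 3x² − 27x − 43.
Step 4: lead(−18x³ + 3x² − 27x − 43) ÷ lead(D) = −18x³ ÷ −3x² = 6x. Subtract (6x)·D = −18x³ + 18x² − 42x. Remainder: −15x² + 15x − 43.
Step 5: lead(−15x² + 15x − 43) ÷ lead(D) = −15x² ÷ −3x² = 5. Subtract (5)·D = −15x² + 15x − 35. Remainder: −8.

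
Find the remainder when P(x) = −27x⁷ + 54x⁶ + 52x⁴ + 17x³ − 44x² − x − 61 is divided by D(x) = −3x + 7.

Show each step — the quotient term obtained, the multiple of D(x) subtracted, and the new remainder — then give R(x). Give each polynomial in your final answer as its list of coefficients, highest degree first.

R = [2]

Step 1: lead(−27x⁷ + 54x⁶ + 52x⁴ + 17x³ − 44x² − x − 61) ÷ lead(D) = −27x⁷ ÷ −3x = 9x⁶. Subtract (9x⁶)·D = −27x⁷ + 63x⁶. Remainder: −9x⁶ + 52x⁴ + 17x³ − 44x² − x − 61.
Step 2: lead(−9x⁶ + 52x⁴ + 17x³ − 44x² − x − 61) ÷ lead(D) = −9x⁶ ÷ −3x = 3x⁵. Subtract (3x⁵)·D = −9x⁶ + 21x⁵. Remainder: −21x⁵ + 52x⁴ + 17x³ − 44x² − x − 61.
Step 3: lead(−21x⁵ + 52x⁴ + 17x³ − 44x² − x − 61) ÷ lead(D) = −21x⁵ ÷ −3x = 7x⁴. Subtract (7x⁴)·D = −21x⁵ + 49x⁴. Remainder: 3x⁴ + 17x³ − 44x² − x − 61.
Step 4: lead(3x⁴ + 17x³ − 44x² − x − 61) ÷ lead(D) = 3x⁴ ÷ −3x = −x³. Subtract (−x³)·D = 3x⁴ − 7x³. Remainder: 24x³ − 44x² − x − 61.
Step 5: lead(24x³ − 44x² − x − 61) ÷ lead(D) = 24x³ ÷ −3x = −8x². Subtract (−8x²)·D = 24x³ − 56x². Remainder: 12x² − x − 61.
Step 6: lead(12x² − x − 61) ÷ lead(D) = 12x² ÷ −3x = −4x. Subtract (−4x)·D = 12x² − 28x. Remainder: 27x − 61.
Step 7: lead(27x − 61) ÷ lead(D) = 27x ÷ −3x = −9. Subtract (−9)·D = 27x − 63. Remainder: 2.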